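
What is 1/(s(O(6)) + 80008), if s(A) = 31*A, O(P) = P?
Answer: 1/80194 ≈ 1.2470e-5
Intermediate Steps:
1/(s(O(6)) + 80008) = 1/(31*6 + 80008) = 1/(186 + 80008) = 1/80194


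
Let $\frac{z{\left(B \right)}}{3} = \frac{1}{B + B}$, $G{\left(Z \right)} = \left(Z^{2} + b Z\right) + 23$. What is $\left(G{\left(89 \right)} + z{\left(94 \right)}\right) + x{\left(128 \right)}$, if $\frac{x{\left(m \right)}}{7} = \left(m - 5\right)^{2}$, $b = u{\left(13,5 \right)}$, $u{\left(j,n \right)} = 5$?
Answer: $\frac{21486899}{188} \approx 1.1429 \cdot 10^{5}$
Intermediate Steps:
$b = 5$
$x{\left(m \right)} = 7 \left(-5 + m\right)^{2}$ ($x{\left(m \right)} = 7 \left(m - 5\right)^{2} = 7 \left(-5 + m\right)^{2}$)
$G{\left(Z \right)} = 23 + Z^{2} + 5 Z$ ($G{\left(Z \right)} = \left(Z^{2} + 5 Z\right) + 23 = 23 + Z^{2} + 5 Z$)
$z{\left(B \right)} = \frac{3}{2 B}$ ($z{\left(B \right)} = \frac{3}{B + B} = \frac{3}{2 B}$)
$\left(G{\left(89 \right)} + z{\left(94 \right)}\right) + x{\left(128 \right)} = \left(\left(23 + 89^{2} + 5 \cdot 89\right) + \frac{3}{2 \cdot 94}\right) + 7 \left(-5 + 128\right)^{2} = \left(\left(23 + 7921 + 445\right) + \frac{3}{2} \cdot \frac{1}{94}\right) + 7 \cdot 123^{2} = \left(8389 + \frac{3}{188}\right) + 7 \cdot 15129 = \frac{1577135}{188} + 105903 = \frac{21486899}{188}$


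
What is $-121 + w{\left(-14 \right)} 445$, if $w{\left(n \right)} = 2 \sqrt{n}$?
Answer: $-121 + 890 i \sqrt{14} \approx -121.0 + 3330.1 i$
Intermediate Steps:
$-121 + w{\left(-14 \right)} 445 = -121 + 2 \sqrt{-14} \cdot 445 = -121 + 2 i \sqrt{14} \cdot 445 = -121 + 890 i \sqrt{14}$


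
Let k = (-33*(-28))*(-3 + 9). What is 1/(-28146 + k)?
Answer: -1/22602 ≈ -4.4244e-5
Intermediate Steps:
k = 5544 (k = 924*6 = 5544)
1/(-28146 + k) = 1/(-28146 + 5544) = 1/(-22602) = -1/22602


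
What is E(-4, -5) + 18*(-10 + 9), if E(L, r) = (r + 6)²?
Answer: -17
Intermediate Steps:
E(L, r) = (6 + r)²
E(-4, -5) + 18*(-10 + 9) = (6 - 5)² + 18*(-10 + 9) = 1² + 18*(-1) = 1 - 18 = -17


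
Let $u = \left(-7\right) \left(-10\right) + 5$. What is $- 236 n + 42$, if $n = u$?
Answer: $-17658$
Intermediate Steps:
$u = 75$ ($u = 70 + 5 = 75$)
$n = 75$
$- 236 n + 42 = \left(-236\right) 75 + 42 = -17700 + 42 = -17658$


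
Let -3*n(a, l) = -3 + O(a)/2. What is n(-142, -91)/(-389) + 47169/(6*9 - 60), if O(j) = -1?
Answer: -9174374/1167 ≈ -7861.5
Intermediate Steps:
n(a, l) = 7/6 (n(a, l) = -(-3 - 1/2)/3 = -1/3*(-7/2) = 7/6)
n(-142, -91)/(-389) + 47169/(6*9 - 60) = (7/6)/(-389) + 47169/(6*9 - 60) = (7/6)*(-1/389) + 47169/(54 - 60) = -7/2334 + 47169/(-6) = -7/2334 + 47169*(-1/6) = -7/2334 - 15723/2 = -9174374/1167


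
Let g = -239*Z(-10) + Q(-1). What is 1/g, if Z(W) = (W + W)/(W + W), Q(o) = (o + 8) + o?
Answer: -1/233 ≈ -0.0042918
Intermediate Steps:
Q(o) = 8 + 2*o (Q(o) = (8 + o) + o = 8 + 2*o)
Z(W) = 1 (Z(W) = (2*W)/((2*W)) = (2*W)*(1/(2*W)) = 1)
g = -233 (g = -239*1 + (8 + 2*(-1)) = -239 + (8 - 2) = -239 + 6 = -233)
1/g = 1/(-233) = -1/233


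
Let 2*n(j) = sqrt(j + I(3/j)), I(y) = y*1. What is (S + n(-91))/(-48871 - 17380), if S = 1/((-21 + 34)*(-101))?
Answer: 1/86987563 - I*sqrt(188461)/6028841 ≈ 1.1496e-8 - 7.2007e-5*I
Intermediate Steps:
I(y) = y
n(j) = sqrt(j + 3/j)/2
S = -1/1313 (S = 1/(13*(-101)) = 1/(-1313) = -1/1313 ≈ -0.00076161)
(S + n(-91))/(-48871 - 17380) = (-1/1313 + sqrt(-91 + 3/(-91))/2)/(-48871 - 17380) = (-1/1313 + sqrt(-91 + 3*(-1/91))/2)/(-66251) = (-1/1313 + sqrt(-91 - 3/91)/2)*(-1/66251) = (-1/1313 + sqrt(-8284/91)/2)*(-1/66251) = (-1/1313 + (2*I*sqrt(188461)/91)/2)*(-1/66251) = (-1/1313 + I*sqrt(188461)/91)*(-1/66251) = 1/86987563 - I*sqrt(188461)/6028841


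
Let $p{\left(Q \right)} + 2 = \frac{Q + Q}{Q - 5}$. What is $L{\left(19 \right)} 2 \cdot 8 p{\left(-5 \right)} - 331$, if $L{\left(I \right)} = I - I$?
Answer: $-331$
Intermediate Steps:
$p{\left(Q \right)} = -2 + \frac{2 Q}{-5 + Q}$ ($p{\left(Q \right)} = -2 + \frac{Q + Q}{Q - 5} = -2 + \frac{2 Q}{-5 + Q}$)
$L{\left(I \right)} = 0$
$L{\left(19 \right)} 2 \cdot 8 p{\left(-5 \right)} - 331 = 0 \cdot 2 \cdot 8 \frac{10}{-5 - 5} - 331 = 0 \cdot 16 \frac{10}{-10} - 331 = 0 \cdot 16 \cdot 10 \left(- \frac{1}{10}\right) - 331 = 0 \cdot 16 \left(-1\right) - 331 = 0 \left(-16\right) - 331 = 0 - 331 = -331$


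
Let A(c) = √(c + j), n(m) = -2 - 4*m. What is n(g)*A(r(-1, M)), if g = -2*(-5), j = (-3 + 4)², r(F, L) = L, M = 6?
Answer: -42*√7 ≈ -111.12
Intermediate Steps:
j = 1 (j = 1² = 1)
g = 10
A(c) = √(1 + c) (A(c) = √(c + 1) = √(1 + c))
n(g)*A(r(-1, M)) = (-2 - 4*10)*√(1 + 6) = (-2 - 40)*√7 = -42*√7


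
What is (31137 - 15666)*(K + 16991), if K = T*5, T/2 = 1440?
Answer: 485650161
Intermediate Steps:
T = 2880 (T = 2*1440 = 2880)
K = 14400 (K = 2880*5 = 14400)
(31137 - 15666)*(K + 16991) = (31137 - 15666)*(14400 + 16991) = 15471*31391 = 485650161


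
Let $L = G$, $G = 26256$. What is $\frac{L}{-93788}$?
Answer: $- \frac{6564}{23447} \approx -0.27995$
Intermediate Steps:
$L = 26256$
$\frac{L}{-93788} = \frac{26256}{-93788} = 26256 \left(- \frac{1}{93788}\right) = - \frac{6564}{23447}$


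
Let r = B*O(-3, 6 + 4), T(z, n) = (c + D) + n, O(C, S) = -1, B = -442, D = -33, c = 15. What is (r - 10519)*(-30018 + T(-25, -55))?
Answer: 303227007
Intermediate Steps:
T(z, n) = -18 + n (T(z, n) = (15 - 33) + n = -18 + n)
r = 442 (r = -442*(-1) = 442)
(r - 10519)*(-30018 + T(-25, -55)) = (442 - 10519)*(-30018 + (-18 - 55)) = -10077*(-30018 - 73) = -10077*(-30091) = 303227007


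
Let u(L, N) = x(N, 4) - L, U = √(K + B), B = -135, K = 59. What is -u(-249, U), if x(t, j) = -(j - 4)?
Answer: -249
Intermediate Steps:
x(t, j) = 4 - j (x(t, j) = -(-4 + j) = 4 - j)
U = 2*I*√19 (U = √(59 - 135) = √(-76) = 2*I*√19 ≈ 8.7178*I)
u(L, N) = -L (u(L, N) = (4 - 1*4) - L = (4 - 4) - L = 0 - L = -L)
-u(-249, U) = -(-1)*(-249) = -1*249 = -249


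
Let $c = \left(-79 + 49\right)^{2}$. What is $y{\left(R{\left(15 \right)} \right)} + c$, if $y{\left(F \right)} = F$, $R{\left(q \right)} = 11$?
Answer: $911$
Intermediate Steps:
$c = 900$ ($c = \left(-30\right)^{2} = 900$)
$y{\left(R{\left(15 \right)} \right)} + c = 11 + 900 = 911$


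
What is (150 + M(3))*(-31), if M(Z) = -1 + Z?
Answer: -4712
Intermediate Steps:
(150 + M(3))*(-31) = (150 + (-1 + 3))*(-31) = (150 + 2)*(-31) = 152*(-31) = -4712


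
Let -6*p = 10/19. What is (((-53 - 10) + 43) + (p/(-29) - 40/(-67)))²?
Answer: 4616331559225/12265784001 ≈ 376.36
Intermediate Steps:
p = -5/57 (p = -5/(3*19) = -⅙*10/19 = -5/57 ≈ -0.087719)
(((-53 - 10) + 43) + (p/(-29) - 40/(-67)))² = (((-53 - 10) + 43) + (-5/57/(-29) - 40/(-67)))² = ((-63 + 43) + (-5/57*(-1/29) - 40*(-1/67)))² = (-20 + (5/1653 + 40/67))² = (-20 + 66455/110751)² = (-2148565/110751)² = 4616331559225/12265784001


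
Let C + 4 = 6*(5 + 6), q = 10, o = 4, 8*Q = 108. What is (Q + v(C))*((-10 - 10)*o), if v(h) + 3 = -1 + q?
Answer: -1560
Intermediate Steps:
Q = 27/2 (Q = (⅛)*108 = 27/2 ≈ 13.500)
C = 62 (C = -4 + 6*(5 + 6) = -4 + 6*11 = -4 + 66 = 62)
v(h) = 6 (v(h) = -3 + (-1 + 10) = -3 + 9 = 6)
(Q + v(C))*((-10 - 10)*o) = (27/2 + 6)*((-10 - 10)*4) = 39*(-20*4)/2 = (39/2)*(-80) = -1560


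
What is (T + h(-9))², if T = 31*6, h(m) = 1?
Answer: 34969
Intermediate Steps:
T = 186
(T + h(-9))² = (186 + 1)² = 187² = 34969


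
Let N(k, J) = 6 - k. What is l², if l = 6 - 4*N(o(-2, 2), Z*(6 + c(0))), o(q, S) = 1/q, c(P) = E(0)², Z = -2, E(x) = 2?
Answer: 400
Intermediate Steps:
c(P) = 4 (c(P) = 2² = 4)
l = -20 (l = 6 - 4*(6 - 1/(-2)) = 6 - 4*(6 - 1*(-½)) = 6 - 4*(6 + ½) = 6 - 4*13/2 = 6 - 26 = -20)
l² = (-20)² = 400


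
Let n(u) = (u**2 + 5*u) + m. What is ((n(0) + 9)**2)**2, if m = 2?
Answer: 14641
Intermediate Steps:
n(u) = 2 + u**2 + 5*u (n(u) = (u**2 + 5*u) + 2 = 2 + u**2 + 5*u)
((n(0) + 9)**2)**2 = (((2 + 0**2 + 5*0) + 9)**2)**2 = (((2 + 0 + 0) + 9)**2)**2 = ((2 + 9)**2)**2 = (11**2)**2 = 121**2 = 14641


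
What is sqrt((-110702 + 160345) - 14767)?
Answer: 2*sqrt(8719) ≈ 186.75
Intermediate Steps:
sqrt((-110702 + 160345) - 14767) = sqrt(49643 - 14767) = sqrt(34876) = 2*sqrt(8719)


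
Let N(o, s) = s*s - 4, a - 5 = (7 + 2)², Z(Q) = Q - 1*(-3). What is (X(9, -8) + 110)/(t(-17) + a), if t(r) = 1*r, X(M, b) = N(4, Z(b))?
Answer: 131/69 ≈ 1.8986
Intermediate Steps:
Z(Q) = 3 + Q (Z(Q) = Q + 3 = 3 + Q)
a = 86 (a = 5 + (7 + 2)² = 5 + 9² = 5 + 81 = 86)
N(o, s) = -4 + s² (N(o, s) = s² - 4 = -4 + s²)
X(M, b) = -4 + (3 + b)²
t(r) = r
(X(9, -8) + 110)/(t(-17) + a) = ((-4 + (3 - 8)²) + 110)/(-17 + 86) = ((-4 + (-5)²) + 110)/69 = ((-4 + 25) + 110)*(1/69) = (21 + 110)*(1/69) = 131*(1/69) = 131/69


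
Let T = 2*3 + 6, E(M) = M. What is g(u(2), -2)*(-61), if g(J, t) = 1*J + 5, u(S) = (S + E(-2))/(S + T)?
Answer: -305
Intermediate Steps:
T = 12 (T = 6 + 6 = 12)
u(S) = (-2 + S)/(12 + S) (u(S) = (S - 2)/(S + 12) = (-2 + S)/(12 + S))
g(J, t) = 5 + J (g(J, t) = J + 5 = 5 + J)
g(u(2), -2)*(-61) = (5 + (-2 + 2)/(12 + 2))*(-61) = (5 + 0/14)*(-61) = (5 + (1/14)*0)*(-61) = (5 + 0)*(-61) = 5*(-61) = -305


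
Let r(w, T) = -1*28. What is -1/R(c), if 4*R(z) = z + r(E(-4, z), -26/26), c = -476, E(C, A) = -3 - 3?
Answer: 1/126 ≈ 0.0079365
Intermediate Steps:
E(C, A) = -6
r(w, T) = -28
R(z) = -7 + z/4 (R(z) = (z - 28)/4 = (-28 + z)/4 = -7 + z/4)
-1/R(c) = -1/(-7 + (¼)*(-476)) = -1/(-7 - 119) = -1/(-126) = -1*(-1/126) = 1/126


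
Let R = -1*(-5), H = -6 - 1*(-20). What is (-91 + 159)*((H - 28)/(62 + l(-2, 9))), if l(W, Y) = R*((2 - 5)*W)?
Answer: -238/23 ≈ -10.348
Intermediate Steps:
H = 14 (H = -6 + 20 = 14)
R = 5
l(W, Y) = -15*W (l(W, Y) = 5*((2 - 5)*W) = 5*(-3*W) = -15*W)
(-91 + 159)*((H - 28)/(62 + l(-2, 9))) = (-91 + 159)*((14 - 28)/(62 - 15*(-2))) = 68*(-14/(62 + 30)) = 68*(-14/92) = 68*(-14*1/92) = 68*(-7/46) = -238/23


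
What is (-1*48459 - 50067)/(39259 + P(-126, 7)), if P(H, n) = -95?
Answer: -49263/19582 ≈ -2.5157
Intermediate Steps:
(-1*48459 - 50067)/(39259 + P(-126, 7)) = (-1*48459 - 50067)/(39259 - 95) = (-48459 - 50067)/39164 = -98526*1/39164 = -49263/19582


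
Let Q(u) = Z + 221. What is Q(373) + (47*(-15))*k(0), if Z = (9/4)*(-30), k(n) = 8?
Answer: -10973/2 ≈ -5486.5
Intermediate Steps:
Z = -135/2 (Z = (9*(1/4))*(-30) = (9/4)*(-30) = -135/2 ≈ -67.500)
Q(u) = 307/2 (Q(u) = -135/2 + 221 = 307/2)
Q(373) + (47*(-15))*k(0) = 307/2 + (47*(-15))*8 = 307/2 - 705*8 = 307/2 - 5640 = -10973/2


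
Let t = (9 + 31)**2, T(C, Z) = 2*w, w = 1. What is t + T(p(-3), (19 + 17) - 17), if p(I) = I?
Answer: 1602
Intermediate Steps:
T(C, Z) = 2 (T(C, Z) = 2*1 = 2)
t = 1600 (t = 40**2 = 1600)
t + T(p(-3), (19 + 17) - 17) = 1600 + 2 = 1602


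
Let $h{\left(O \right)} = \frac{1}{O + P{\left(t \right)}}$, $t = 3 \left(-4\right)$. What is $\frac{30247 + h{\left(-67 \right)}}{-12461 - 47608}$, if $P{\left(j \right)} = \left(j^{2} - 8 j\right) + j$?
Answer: $- \frac{1623256}{3223703} \approx -0.50354$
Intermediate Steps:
$t = -12$
$P{\left(j \right)} = j^{2} - 7 j$
$h{\left(O \right)} = \frac{1}{228 + O}$ ($h{\left(O \right)} = \frac{1}{O - 12 \left(-7 - 12\right)} = \frac{1}{O - -228} = \frac{1}{O + 228} = \frac{1}{228 + O}$)
$\frac{30247 + h{\left(-67 \right)}}{-12461 - 47608} = \frac{30247 + \frac{1}{228 - 67}}{-12461 - 47608} = \frac{30247 + \frac{1}{161}}{-60069} = \left(30247 + \frac{1}{161}\right) \left(- \frac{1}{60069}\right) = \frac{4869768}{161} \left(- \frac{1}{60069}\right) = - \frac{1623256}{3223703}$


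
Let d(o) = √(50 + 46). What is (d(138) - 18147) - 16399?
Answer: -34546 + 4*√6 ≈ -34536.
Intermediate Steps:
d(o) = 4*√6 (d(o) = √96 = 4*√6)
(d(138) - 18147) - 16399 = (4*√6 - 18147) - 16399 = (-18147 + 4*√6) - 16399 = -34546 + 4*√6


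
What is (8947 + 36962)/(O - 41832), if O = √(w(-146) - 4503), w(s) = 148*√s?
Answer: -45909/(41832 - √(-4503 + 148*I*√146)) ≈ -1.0978 - 0.0017947*I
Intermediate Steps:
O = √(-4503 + 148*I*√146) (O = √(148*√(-146) - 4503) = √(148*(I*√146) - 4503) = √(148*I*√146 - 4503) = √(-4503 + 148*I*√146) ≈ 13.079 + 68.367*I)
(8947 + 36962)/(O - 41832) = (8947 + 36962)/(√(-4503 + 148*I*√146) - 41832) = 45909/(-41832 + √(-4503 + 148*I*√146))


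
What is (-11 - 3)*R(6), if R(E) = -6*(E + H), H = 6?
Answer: 1008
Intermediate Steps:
R(E) = -36 - 6*E (R(E) = -6*(E + 6) = -6*(6 + E) = -36 - 6*E)
(-11 - 3)*R(6) = (-11 - 3)*(-36 - 6*6) = -14*(-36 - 36) = -14*(-72) = 1008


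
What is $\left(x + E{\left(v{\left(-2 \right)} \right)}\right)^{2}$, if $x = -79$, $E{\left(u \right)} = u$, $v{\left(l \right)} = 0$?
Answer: $6241$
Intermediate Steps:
$\left(x + E{\left(v{\left(-2 \right)} \right)}\right)^{2} = \left(-79 + 0\right)^{2} = \left(-79\right)^{2} = 6241$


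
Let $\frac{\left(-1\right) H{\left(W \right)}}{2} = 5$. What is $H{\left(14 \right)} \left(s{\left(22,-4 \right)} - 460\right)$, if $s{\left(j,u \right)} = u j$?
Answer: $5480$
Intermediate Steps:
$s{\left(j,u \right)} = j u$
$H{\left(W \right)} = -10$ ($H{\left(W \right)} = \left(-2\right) 5 = -10$)
$H{\left(14 \right)} \left(s{\left(22,-4 \right)} - 460\right) = - 10 \left(22 \left(-4\right) - 460\right) = - 10 \left(-88 - 460\right) = \left(-10\right) \left(-548\right) = 5480$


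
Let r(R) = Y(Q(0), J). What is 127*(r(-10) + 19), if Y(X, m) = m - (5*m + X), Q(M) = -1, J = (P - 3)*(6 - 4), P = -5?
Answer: 10668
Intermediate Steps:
J = -16 (J = (-5 - 3)*(6 - 4) = -8*2 = -16)
Y(X, m) = -X - 4*m (Y(X, m) = m - (X + 5*m) = m + (-X - 5*m) = -X - 4*m)
r(R) = 65 (r(R) = -1*(-1) - 4*(-16) = 1 + 64 = 65)
127*(r(-10) + 19) = 127*(65 + 19) = 127*84 = 10668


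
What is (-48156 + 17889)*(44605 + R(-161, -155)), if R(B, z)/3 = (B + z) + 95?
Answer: -1329992514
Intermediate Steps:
R(B, z) = 285 + 3*B + 3*z (R(B, z) = 3*((B + z) + 95) = 3*(95 + B + z) = 285 + 3*B + 3*z)
(-48156 + 17889)*(44605 + R(-161, -155)) = (-48156 + 17889)*(44605 + (285 + 3*(-161) + 3*(-155))) = -30267*(44605 + (285 - 483 - 465)) = -30267*(44605 - 663) = -30267*43942 = -1329992514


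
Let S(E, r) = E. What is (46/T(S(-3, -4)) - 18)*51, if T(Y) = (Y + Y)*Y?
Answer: -2363/3 ≈ -787.67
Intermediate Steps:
T(Y) = 2*Y² (T(Y) = (2*Y)*Y = 2*Y²)
(46/T(S(-3, -4)) - 18)*51 = (46/((2*(-3)²)) - 18)*51 = (46/((2*9)) - 18)*51 = (46/18 - 18)*51 = (46*(1/18) - 18)*51 = (23/9 - 18)*51 = -139/9*51 = -2363/3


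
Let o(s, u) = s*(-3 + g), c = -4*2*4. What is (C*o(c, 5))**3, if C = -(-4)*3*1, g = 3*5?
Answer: -97844723712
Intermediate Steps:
g = 15
c = -32 (c = -8*4 = -32)
o(s, u) = 12*s (o(s, u) = s*(-3 + 15) = s*12 = 12*s)
C = 12 (C = -4*(-3)*1 = 12*1 = 12)
(C*o(c, 5))**3 = (12*(12*(-32)))**3 = (12*(-384))**3 = (-4608)**3 = -97844723712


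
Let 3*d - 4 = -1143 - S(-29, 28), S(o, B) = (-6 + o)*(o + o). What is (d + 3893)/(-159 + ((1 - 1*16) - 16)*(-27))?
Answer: 4255/1017 ≈ 4.1839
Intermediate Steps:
S(o, B) = 2*o*(-6 + o) (S(o, B) = (-6 + o)*(2*o) = 2*o*(-6 + o))
d = -3169/3 (d = 4/3 + (-1143 - 2*(-29)*(-6 - 29))/3 = 4/3 + (-1143 - 2*(-29)*(-35))/3 = 4/3 + (-1143 - 1*2030)/3 = 4/3 + (-1143 - 2030)/3 = 4/3 + (1/3)*(-3173) = 4/3 - 3173/3 = -3169/3 ≈ -1056.3)
(d + 3893)/(-159 + ((1 - 1*16) - 16)*(-27)) = (-3169/3 + 3893)/(-159 + ((1 - 1*16) - 16)*(-27)) = 8510/(3*(-159 + ((1 - 16) - 16)*(-27))) = 8510/(3*(-159 + (-15 - 16)*(-27))) = 8510/(3*(-159 - 31*(-27))) = 8510/(3*(-159 + 837)) = (8510/3)/678 = (8510/3)*(1/678) = 4255/1017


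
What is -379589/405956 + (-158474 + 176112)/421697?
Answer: -152911290605/171190427332 ≈ -0.89322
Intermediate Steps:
-379589/405956 + (-158474 + 176112)/421697 = -379589*1/405956 + 17638*(1/421697) = -379589/405956 + 17638/421697 = -152911290605/171190427332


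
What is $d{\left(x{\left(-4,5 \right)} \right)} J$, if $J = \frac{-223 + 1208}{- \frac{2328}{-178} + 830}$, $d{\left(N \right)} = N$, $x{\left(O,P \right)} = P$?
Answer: $\frac{438325}{75034} \approx 5.8417$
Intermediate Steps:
$J = \frac{87665}{75034}$ ($J = \frac{985}{\left(-2328\right) \left(- \frac{1}{178}\right) + 830} = \frac{985}{\frac{1164}{89} + 830} = \frac{985}{\frac{75034}{89}} = 985 \cdot \frac{89}{75034} = \frac{87665}{75034} \approx 1.1683$)
$d{\left(x{\left(-4,5 \right)} \right)} J = 5 \cdot \frac{87665}{75034} = \frac{438325}{75034}$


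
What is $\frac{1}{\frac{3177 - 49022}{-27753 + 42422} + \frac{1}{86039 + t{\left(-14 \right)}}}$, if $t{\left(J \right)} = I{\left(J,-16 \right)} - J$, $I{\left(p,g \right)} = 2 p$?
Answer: $- \frac{1261900725}{3943801456} \approx -0.31997$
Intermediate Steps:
$t{\left(J \right)} = J$ ($t{\left(J \right)} = 2 J - J = J$)
$\frac{1}{\frac{3177 - 49022}{-27753 + 42422} + \frac{1}{86039 + t{\left(-14 \right)}}} = \frac{1}{\frac{3177 - 49022}{-27753 + 42422} + \frac{1}{86039 - 14}} = \frac{1}{- \frac{45845}{14669} + \frac{1}{86025}} = \frac{1}{- \frac{3943801456}{1261900725}} = - \frac{1261900725}{3943801456}$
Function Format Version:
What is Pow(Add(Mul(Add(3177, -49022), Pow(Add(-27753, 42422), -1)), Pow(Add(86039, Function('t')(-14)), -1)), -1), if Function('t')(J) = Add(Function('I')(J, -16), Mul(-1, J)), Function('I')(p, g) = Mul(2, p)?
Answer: Rational(-1261900725, 3943801456) ≈ -0.31997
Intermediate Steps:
Function('t')(J) = J (Function('t')(J) = Add(Mul(2, J), Mul(-1, J)) = J)
Pow(Add(Mul(Add(3177, -49022), Pow(Add(-27753, 42422), -1)), Pow(Add(86039, Function('t')(-14)), -1)), -1) = Pow(Add(Mul(Add(3177, -49022), Pow(Add(-27753, 42422), -1)), Pow(Add(86039, -14), -1)), -1) = Pow(Add(Mul(-45845, Pow(14669, -1)), Pow(86025, -1)), -1) = Pow(Add(Mul(-45845, Rational(1, 14669)), Rational(1, 86025)), -1) = Pow(Add(Rational(-45845, 14669), Rational(1, 86025)), -1) = Pow(Rational(-3943801456, 1261900725), -1) = Rational(-1261900725, 3943801456)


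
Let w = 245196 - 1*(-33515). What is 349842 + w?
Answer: 628553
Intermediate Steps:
w = 278711 (w = 245196 + 33515 = 278711)
349842 + w = 349842 + 278711 = 628553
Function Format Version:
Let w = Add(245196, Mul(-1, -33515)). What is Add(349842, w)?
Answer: 628553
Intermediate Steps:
w = 278711 (w = Add(245196, 33515) = 278711)
Add(349842, w) = Add(349842, 278711) = 628553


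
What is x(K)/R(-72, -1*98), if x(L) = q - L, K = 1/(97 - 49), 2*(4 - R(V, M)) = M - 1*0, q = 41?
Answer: 1967/2544 ≈ 0.77319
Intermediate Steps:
R(V, M) = 4 - M/2 (R(V, M) = 4 - (M - 1*0)/2 = 4 - (M + 0)/2 = 4 - M/2)
K = 1/48 ≈ 0.020833
x(L) = 41 - L
x(K)/R(-72, -1*98) = (41 - 1*1/48)/(4 - (-1)*98/2) = (41 - 1/48)/(4 - ½*(-98)) = 1967/(48*(4 + 49)) = (1967/48)/53 = (1967/48)*(1/53) = 1967/2544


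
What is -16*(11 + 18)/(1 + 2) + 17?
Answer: -413/3 ≈ -137.67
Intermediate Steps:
-16*(11 + 18)/(1 + 2) + 17 = -464/3 + 17 = -413/3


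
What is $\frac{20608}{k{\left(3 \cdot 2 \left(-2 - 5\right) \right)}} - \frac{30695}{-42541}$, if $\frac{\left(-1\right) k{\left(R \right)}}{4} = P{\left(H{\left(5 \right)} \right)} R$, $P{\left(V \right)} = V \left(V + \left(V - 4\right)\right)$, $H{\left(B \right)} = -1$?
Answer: $\frac{8103799}{382869} \approx 21.166$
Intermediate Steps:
$P{\left(V \right)} = V \left(-4 + 2 V\right)$ ($P{\left(V \right)} = V \left(V + \left(-4 + V\right)\right) = V \left(-4 + 2 V\right)$)
$k{\left(R \right)} = - 24 R$ ($k{\left(R \right)} = - 4 \cdot 2 \left(-1\right) \left(-2 - 1\right) R = - 4 \cdot 2 \left(-1\right) \left(-3\right) R = - 4 \cdot 6 R = - 24 R$)
$\frac{20608}{k{\left(3 \cdot 2 \left(-2 - 5\right) \right)}} - \frac{30695}{-42541} = \frac{20608}{\left(-24\right) 3 \cdot 2 \left(-2 - 5\right)} - \frac{30695}{-42541} = \frac{20608}{\left(-24\right) 6 \left(-7\right)} - - \frac{30695}{42541} = \frac{20608}{\left(-24\right) \left(-42\right)} + \frac{30695}{42541} = \frac{20608}{1008} + \frac{30695}{42541} = 20608 \cdot \frac{1}{1008} + \frac{30695}{42541} = \frac{184}{9} + \frac{30695}{42541} = \frac{8103799}{382869}$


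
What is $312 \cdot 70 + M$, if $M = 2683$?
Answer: $24523$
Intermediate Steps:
$312 \cdot 70 + M = 312 \cdot 70 + 2683 = 21840 + 2683 = 24523$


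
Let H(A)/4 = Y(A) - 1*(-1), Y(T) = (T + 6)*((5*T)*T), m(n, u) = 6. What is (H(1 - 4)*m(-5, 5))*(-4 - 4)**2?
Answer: 208896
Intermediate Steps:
Y(T) = 5*T**2*(6 + T) (Y(T) = (6 + T)*(5*T**2) = 5*T**2*(6 + T))
H(A) = 4 + 20*A**2*(6 + A) (H(A) = 4*(5*A**2*(6 + A) - 1*(-1)) = 4*(5*A**2*(6 + A) + 1) = 4*(1 + 5*A**2*(6 + A)) = 4 + 20*A**2*(6 + A))
(H(1 - 4)*m(-5, 5))*(-4 - 4)**2 = ((4 + 20*(1 - 4)**2*(6 + (1 - 4)))*6)*(-4 - 4)**2 = ((4 + 20*(-3)**2*(6 - 3))*6)*(-8)**2 = ((4 + 20*9*3)*6)*64 = ((4 + 540)*6)*64 = (544*6)*64 = 3264*64 = 208896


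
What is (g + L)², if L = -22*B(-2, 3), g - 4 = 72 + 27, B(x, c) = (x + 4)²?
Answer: 225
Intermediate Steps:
B(x, c) = (4 + x)²
g = 103 (g = 4 + (72 + 27) = 4 + 99 = 103)
L = -88 (L = -22*(4 - 2)² = -22*2² = -22*4 = -88)
(g + L)² = (103 - 88)² = 15² = 225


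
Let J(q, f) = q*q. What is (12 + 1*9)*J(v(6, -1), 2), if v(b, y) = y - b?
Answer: 1029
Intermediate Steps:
J(q, f) = q²
(12 + 1*9)*J(v(6, -1), 2) = (12 + 1*9)*(-1 - 1*6)² = (12 + 9)*(-1 - 6)² = 21*(-7)² = 21*49 = 1029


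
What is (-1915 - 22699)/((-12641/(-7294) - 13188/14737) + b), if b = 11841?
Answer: -2645800162292/1272899056343 ≈ -2.0786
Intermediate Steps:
(-1915 - 22699)/((-12641/(-7294) - 13188/14737) + b) = (-1915 - 22699)/((-12641/(-7294) - 13188/14737) + 11841) = -24614/((-12641*(-1/7294) - 13188*1/14737) + 11841) = -24614/((12641/7294 - 13188/14737) + 11841) = -24614/(90097145/107491678 + 11841) = -24614/1272899056343/107491678 = -24614*107491678/1272899056343 = -2645800162292/1272899056343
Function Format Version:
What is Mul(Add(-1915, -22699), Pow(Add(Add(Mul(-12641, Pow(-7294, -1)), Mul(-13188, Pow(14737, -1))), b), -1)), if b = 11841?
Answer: Rational(-2645800162292, 1272899056343) ≈ -2.0786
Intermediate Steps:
Mul(Add(-1915, -22699), Pow(Add(Add(Mul(-12641, Pow(-7294, -1)), Mul(-13188, Pow(14737, -1))), b), -1)) = Mul(Add(-1915, -22699), Pow(Add(Add(Mul(-12641, Pow(-7294, -1)), Mul(-13188, Pow(14737, -1))), 11841), -1)) = Mul(-24614, Pow(Add(Add(Mul(-12641, Rational(-1, 7294)), Mul(-13188, Rational(1, 14737))), 11841), -1)) = Mul(-24614, Pow(Add(Add(Rational(12641, 7294), Rational(-13188, 14737)), 11841), -1)) = Mul(-24614, Pow(Add(Rational(90097145, 107491678), 11841), -1)) = Mul(-24614, Pow(Rational(1272899056343, 107491678), -1)) = Mul(-24614, Rational(107491678, 1272899056343)) = Rational(-2645800162292, 1272899056343)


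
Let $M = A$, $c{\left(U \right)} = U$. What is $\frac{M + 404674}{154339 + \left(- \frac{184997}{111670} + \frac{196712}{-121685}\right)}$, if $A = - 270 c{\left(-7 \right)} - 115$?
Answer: $\frac{1104611645782710}{419440178658013} \approx 2.6335$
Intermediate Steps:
$A = 1775$ ($A = \left(-270\right) \left(-7\right) - 115 = 1890 - 115 = 1775$)
$M = 1775$
$\frac{M + 404674}{154339 + \left(- \frac{184997}{111670} + \frac{196712}{-121685}\right)} = \frac{1775 + 404674}{154339 + \left(- \frac{184997}{111670} + \frac{196712}{-121685}\right)} = \frac{406449}{154339 + \left(\left(-184997\right) \frac{1}{111670} + 196712 \left(- \frac{1}{121685}\right)\right)} = \frac{406449}{154339 - \frac{8895637797}{2717712790}} = \frac{406449}{\frac{419440178658013}{2717712790}} = 406449 \cdot \frac{2717712790}{419440178658013} = \frac{1104611645782710}{419440178658013}$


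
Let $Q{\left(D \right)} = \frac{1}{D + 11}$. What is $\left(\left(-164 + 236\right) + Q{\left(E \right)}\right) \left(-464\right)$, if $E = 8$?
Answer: $- \frac{635216}{19} \approx -33432.0$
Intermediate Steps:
$Q{\left(D \right)} = \frac{1}{11 + D}$
$\left(\left(-164 + 236\right) + Q{\left(E \right)}\right) \left(-464\right) = \left(\left(-164 + 236\right) + \frac{1}{11 + 8}\right) \left(-464\right) = \left(72 + \frac{1}{19}\right) \left(-464\right) = \frac{1369}{19} \left(-464\right) = - \frac{635216}{19}$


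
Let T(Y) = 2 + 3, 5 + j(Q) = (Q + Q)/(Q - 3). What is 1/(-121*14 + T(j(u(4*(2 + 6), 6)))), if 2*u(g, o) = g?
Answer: -1/1689 ≈ -0.00059207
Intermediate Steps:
u(g, o) = g/2
j(Q) = -5 + 2*Q/(-3 + Q) (j(Q) = -5 + (Q + Q)/(Q - 3) = -5 + (2*Q)/(-3 + Q) = -5 + 2*Q/(-3 + Q))
T(Y) = 5
1/(-121*14 + T(j(u(4*(2 + 6), 6)))) = 1/(-121*14 + 5) = 1/(-1694 + 5) = 1/(-1689) = -1/1689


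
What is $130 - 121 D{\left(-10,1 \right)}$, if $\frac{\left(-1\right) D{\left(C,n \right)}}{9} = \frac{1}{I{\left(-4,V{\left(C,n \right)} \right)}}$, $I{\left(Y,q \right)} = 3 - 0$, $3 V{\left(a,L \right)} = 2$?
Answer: $493$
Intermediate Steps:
$V{\left(a,L \right)} = \frac{2}{3}$ ($V{\left(a,L \right)} = \frac{1}{3} \cdot 2 = \frac{2}{3}$)
$I{\left(Y,q \right)} = 3$ ($I{\left(Y,q \right)} = 3 + 0 = 3$)
$D{\left(C,n \right)} = -3$ ($D{\left(C,n \right)} = - \frac{9}{3} = \left(-9\right) \frac{1}{3} = -3$)
$130 - 121 D{\left(-10,1 \right)} = 130 - -363 = 130 + 363 = 493$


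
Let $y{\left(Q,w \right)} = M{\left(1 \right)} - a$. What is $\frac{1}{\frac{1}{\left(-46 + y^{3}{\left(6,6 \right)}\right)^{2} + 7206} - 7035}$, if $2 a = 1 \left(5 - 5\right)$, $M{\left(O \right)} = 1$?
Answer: $- \frac{9231}{64940084} \approx -0.00014215$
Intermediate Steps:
$a = 0$ ($a = \frac{1 \left(5 - 5\right)}{2} = \frac{1 \cdot 0}{2} = \frac{1}{2} \cdot 0 = 0$)
$y{\left(Q,w \right)} = 1$ ($y{\left(Q,w \right)} = 1 - 0 = 1 + 0 = 1$)
$\frac{1}{\frac{1}{\left(-46 + y^{3}{\left(6,6 \right)}\right)^{2} + 7206} - 7035} = \frac{1}{\frac{1}{\left(-46 + 1^{3}\right)^{2} + 7206} - 7035} = \frac{1}{\frac{1}{\left(-46 + 1\right)^{2} + 7206} - 7035} = \frac{1}{\frac{1}{\left(-45\right)^{2} + 7206} - 7035} = \frac{1}{\frac{1}{2025 + 7206} - 7035} = \frac{1}{\frac{1}{9231} - 7035} = \frac{1}{- \frac{64940084}{9231}} = - \frac{9231}{64940084}$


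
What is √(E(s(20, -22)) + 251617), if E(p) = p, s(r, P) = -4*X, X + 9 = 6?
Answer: √251629 ≈ 501.63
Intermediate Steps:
X = -3 (X = -9 + 6 = -3)
s(r, P) = 12 (s(r, P) = -4*(-3) = 12)
√(E(s(20, -22)) + 251617) = √(12 + 251617) = √251629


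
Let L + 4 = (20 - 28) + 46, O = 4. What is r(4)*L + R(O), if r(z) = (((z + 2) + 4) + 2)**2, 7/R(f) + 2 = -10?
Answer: 58745/12 ≈ 4895.4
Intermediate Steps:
R(f) = -7/12 (R(f) = 7/(-2 - 10) = 7/(-12) = 7*(-1/12) = -7/12)
L = 34 (L = -4 + ((20 - 28) + 46) = -4 + (-8 + 46) = -4 + 38 = 34)
r(z) = (8 + z)**2 (r(z) = (((2 + z) + 4) + 2)**2 = ((6 + z) + 2)**2 = (8 + z)**2)
r(4)*L + R(O) = (8 + 4)**2*34 - 7/12 = 12**2*34 - 7/12 = 144*34 - 7/12 = 4896 - 7/12 = 58745/12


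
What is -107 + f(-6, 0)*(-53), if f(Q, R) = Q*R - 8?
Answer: 317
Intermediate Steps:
f(Q, R) = -8 + Q*R
-107 + f(-6, 0)*(-53) = -107 + (-8 - 6*0)*(-53) = -107 + (-8 + 0)*(-53) = -107 - 8*(-53) = -107 + 424 = 317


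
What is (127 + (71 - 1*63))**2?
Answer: 18225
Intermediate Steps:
(127 + (71 - 1*63))**2 = (127 + (71 - 63))**2 = (127 + 8)**2 = 135**2 = 18225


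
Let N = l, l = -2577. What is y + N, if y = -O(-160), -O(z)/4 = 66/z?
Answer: -51573/20 ≈ -2578.6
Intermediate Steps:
N = -2577
O(z) = -264/z
y = -33/20 (y = -(-264)/(-160) = -(-264)*(-1)/160 = -1*33/20 = -33/20 ≈ -1.6500)
y + N = -33/20 - 2577 = -51573/20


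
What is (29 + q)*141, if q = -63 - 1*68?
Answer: -14382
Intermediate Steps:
q = -131 (q = -63 - 68 = -131)
(29 + q)*141 = (29 - 131)*141 = -102*141 = -14382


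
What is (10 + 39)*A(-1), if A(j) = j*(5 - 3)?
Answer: -98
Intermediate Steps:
A(j) = 2*j (A(j) = j*2 = 2*j)
(10 + 39)*A(-1) = (10 + 39)*(2*(-1)) = 49*(-2) = -98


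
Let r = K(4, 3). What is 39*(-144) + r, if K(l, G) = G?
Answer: -5613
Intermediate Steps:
r = 3
39*(-144) + r = 39*(-144) + 3 = -5616 + 3 = -5613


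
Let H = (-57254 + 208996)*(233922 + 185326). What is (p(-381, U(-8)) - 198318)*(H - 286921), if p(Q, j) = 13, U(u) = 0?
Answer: -12615617391953975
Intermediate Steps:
H = 63617530016 (H = 151742*419248 = 63617530016)
(p(-381, U(-8)) - 198318)*(H - 286921) = (13 - 198318)*(63617530016 - 286921) = -198305*63617243095 = -12615617391953975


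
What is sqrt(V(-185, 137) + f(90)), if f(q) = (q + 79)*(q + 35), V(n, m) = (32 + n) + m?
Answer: sqrt(21109) ≈ 145.29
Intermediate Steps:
V(n, m) = 32 + m + n
f(q) = (35 + q)*(79 + q) (f(q) = (79 + q)*(35 + q) = (35 + q)*(79 + q))
sqrt(V(-185, 137) + f(90)) = sqrt((32 + 137 - 185) + (2765 + 90**2 + 114*90)) = sqrt(-16 + (2765 + 8100 + 10260)) = sqrt(-16 + 21125) = sqrt(21109)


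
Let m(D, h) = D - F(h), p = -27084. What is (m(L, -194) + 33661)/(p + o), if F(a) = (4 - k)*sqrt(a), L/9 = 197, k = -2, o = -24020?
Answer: -17717/25552 + 3*I*sqrt(194)/25552 ≈ -0.69337 + 0.0016353*I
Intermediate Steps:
L = 1773 (L = 9*197 = 1773)
F(a) = 6*sqrt(a) (F(a) = (4 - 1*(-2))*sqrt(a) = (4 + 2)*sqrt(a) = 6*sqrt(a))
m(D, h) = D - 6*sqrt(h)
(m(L, -194) + 33661)/(p + o) = ((1773 - 6*I*sqrt(194)) + 33661)/(-27084 - 24020) = ((1773 - 6*I*sqrt(194)) + 33661)/(-51104) = ((1773 - 6*I*sqrt(194)) + 33661)*(-1/51104) = (35434 - 6*I*sqrt(194))*(-1/51104) = -17717/25552 + 3*I*sqrt(194)/25552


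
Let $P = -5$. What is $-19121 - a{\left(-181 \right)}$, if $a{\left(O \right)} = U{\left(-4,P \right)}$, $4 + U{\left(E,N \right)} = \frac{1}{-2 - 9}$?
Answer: $- \frac{210286}{11} \approx -19117.0$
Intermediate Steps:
$U{\left(E,N \right)} = - \frac{45}{11}$ ($U{\left(E,N \right)} = -4 + \frac{1}{-2 - 9} = -4 + \frac{1}{-11} = -4 - \frac{1}{11} = - \frac{45}{11}$)
$a{\left(O \right)} = - \frac{45}{11}$
$-19121 - a{\left(-181 \right)} = -19121 - - \frac{45}{11} = -19121 + \frac{45}{11} = - \frac{210286}{11}$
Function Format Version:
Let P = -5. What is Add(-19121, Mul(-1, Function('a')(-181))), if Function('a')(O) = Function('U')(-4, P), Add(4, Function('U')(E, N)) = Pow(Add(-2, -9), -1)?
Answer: Rational(-210286, 11) ≈ -19117.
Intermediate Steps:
Function('U')(E, N) = Rational(-45, 11) (Function('U')(E, N) = Add(-4, Pow(Add(-2, -9), -1)) = Add(-4, Pow(-11, -1)) = Add(-4, Rational(-1, 11)) = Rational(-45, 11))
Function('a')(O) = Rational(-45, 11)
Add(-19121, Mul(-1, Function('a')(-181))) = Add(-19121, Mul(-1, Rational(-45, 11))) = Add(-19121, Rational(45, 11)) = Rational(-210286, 11)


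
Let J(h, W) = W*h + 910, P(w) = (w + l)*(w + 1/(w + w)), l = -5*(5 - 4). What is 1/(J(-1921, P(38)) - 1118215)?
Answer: -76/268057557 ≈ -2.8352e-7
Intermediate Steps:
l = -5 (l = -5*1 = -5)
P(w) = (-5 + w)*(w + 1/(2*w)) (P(w) = (w - 5)*(w + 1/(w + w)) = (-5 + w)*(w + 1/(2*w)))
J(h, W) = 910 + W*h
1/(J(-1921, P(38)) - 1118215) = 1/((910 + (½ + 38² - 5*38 - 5/2/38)*(-1921)) - 1118215) = 1/((910 + (½ + 1444 - 190 - 5/2*1/38)*(-1921)) - 1118215) = 1/((910 + (½ + 1444 - 190 - 5/76)*(-1921)) - 1118215) = 1/((910 + (95337/76)*(-1921)) - 1118215) = 1/((910 - 183142377/76) - 1118215) = 1/(-183073217/76 - 1118215) = 1/(-268057557/76) = -76/268057557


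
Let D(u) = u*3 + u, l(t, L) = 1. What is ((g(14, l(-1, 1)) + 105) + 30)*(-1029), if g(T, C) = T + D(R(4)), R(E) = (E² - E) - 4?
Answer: -186249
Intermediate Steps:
R(E) = -4 + E² - E
D(u) = 4*u (D(u) = 3*u + u = 4*u)
g(T, C) = 32 + T (g(T, C) = T + 4*(-4 + 4² - 1*4) = T + 4*(-4 + 16 - 4) = T + 4*8 = T + 32 = 32 + T)
((g(14, l(-1, 1)) + 105) + 30)*(-1029) = (((32 + 14) + 105) + 30)*(-1029) = ((46 + 105) + 30)*(-1029) = (151 + 30)*(-1029) = 181*(-1029) = -186249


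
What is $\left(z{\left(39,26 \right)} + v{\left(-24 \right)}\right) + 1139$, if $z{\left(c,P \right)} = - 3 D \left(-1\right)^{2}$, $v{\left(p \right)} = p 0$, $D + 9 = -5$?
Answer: $1181$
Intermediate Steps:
$D = -14$ ($D = -9 - 5 = -14$)
$v{\left(p \right)} = 0$
$z{\left(c,P \right)} = 42$ ($z{\left(c,P \right)} = \left(-3\right) \left(-14\right) \left(-1\right)^{2} = 42 \cdot 1 = 42$)
$\left(z{\left(39,26 \right)} + v{\left(-24 \right)}\right) + 1139 = \left(42 + 0\right) + 1139 = 42 + 1139 = 1181$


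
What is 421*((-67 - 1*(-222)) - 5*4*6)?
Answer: 14735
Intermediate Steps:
421*((-67 - 1*(-222)) - 5*4*6) = 421*((-67 + 222) - 20*6) = 421*(155 - 120) = 421*35 = 14735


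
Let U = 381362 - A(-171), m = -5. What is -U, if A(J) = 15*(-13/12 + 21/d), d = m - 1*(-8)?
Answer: -1525093/4 ≈ -3.8127e+5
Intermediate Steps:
d = 3 (d = -5 - 1*(-8) = -5 + 8 = 3)
A(J) = 355/4 (A(J) = 15*(-13/12 + 21/3) = 15*(-13*1/12 + 21*(1/3)) = 15*(-13/12 + 7) = 15*(71/12) = 355/4)
U = 1525093/4 (U = 381362 - 1*355/4 = 381362 - 355/4 = 1525093/4 ≈ 3.8127e+5)
-U = -1*1525093/4 = -1525093/4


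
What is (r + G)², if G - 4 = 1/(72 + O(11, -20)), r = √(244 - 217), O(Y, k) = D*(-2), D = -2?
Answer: 248977/5776 + 915*√3/38 ≈ 84.811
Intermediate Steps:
O(Y, k) = 4 (O(Y, k) = -2*(-2) = 4)
r = 3*√3 (r = √27 = 3*√3 ≈ 5.1962)
G = 305/76 (G = 4 + 1/(72 + 4) = 4 + 1/76 = 305/76 ≈ 4.0132)
(r + G)² = (3*√3 + 305/76)² = (305/76 + 3*√3)²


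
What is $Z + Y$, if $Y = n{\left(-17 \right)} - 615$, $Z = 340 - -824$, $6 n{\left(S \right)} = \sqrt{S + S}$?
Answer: $549 + \frac{i \sqrt{34}}{6} \approx 549.0 + 0.97183 i$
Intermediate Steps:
$n{\left(S \right)} = \frac{\sqrt{2} \sqrt{S}}{6}$ ($n{\left(S \right)} = \frac{\sqrt{S + S}}{6} = \frac{\sqrt{2 S}}{6} = \frac{\sqrt{2} \sqrt{S}}{6}$)
$Z = 1164$ ($Z = 340 + 824 = 1164$)
$Y = -615 + \frac{i \sqrt{34}}{6}$ ($Y = \frac{\sqrt{2} \sqrt{-17}}{6} - 615 = \frac{\sqrt{2} i \sqrt{17}}{6} - 615 = \frac{i \sqrt{34}}{6} - 615 = -615 + \frac{i \sqrt{34}}{6} \approx -615.0 + 0.97183 i$)
$Z + Y = 1164 - \left(615 - \frac{i \sqrt{34}}{6}\right) = 549 + \frac{i \sqrt{34}}{6}$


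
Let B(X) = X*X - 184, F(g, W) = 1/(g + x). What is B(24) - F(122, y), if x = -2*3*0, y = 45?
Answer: 47823/122 ≈ 391.99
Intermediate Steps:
x = 0 (x = -6*0 = 0)
F(g, W) = 1/g (F(g, W) = 1/(g + 0) = 1/g)
B(X) = -184 + X² (B(X) = X² - 184 = -184 + X²)
B(24) - F(122, y) = (-184 + 24²) - 1/122 = (-184 + 576) - 1*1/122 = 392 - 1/122 = 47823/122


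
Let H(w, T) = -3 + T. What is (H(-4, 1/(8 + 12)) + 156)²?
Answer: 9369721/400 ≈ 23424.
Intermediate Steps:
(H(-4, 1/(8 + 12)) + 156)² = ((-3 + 1/(8 + 12)) + 156)² = ((-3 + 1/20) + 156)² = (-59/20 + 156)² = (3061/20)² = 9369721/400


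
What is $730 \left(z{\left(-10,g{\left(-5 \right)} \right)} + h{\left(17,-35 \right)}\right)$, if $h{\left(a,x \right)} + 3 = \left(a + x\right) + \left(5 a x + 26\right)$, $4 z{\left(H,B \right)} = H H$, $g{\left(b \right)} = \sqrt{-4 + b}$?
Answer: $-2149850$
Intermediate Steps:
$z{\left(H,B \right)} = \frac{H^{2}}{4}$ ($z{\left(H,B \right)} = \frac{H H}{4} = \frac{H^{2}}{4}$)
$h{\left(a,x \right)} = 23 + a + x + 5 a x$ ($h{\left(a,x \right)} = -3 + \left(\left(a + x\right) + \left(5 a x + 26\right)\right) = -3 + \left(\left(a + x\right) + \left(26 + 5 a x\right)\right) = -3 + \left(26 + a + x + 5 a x\right) = 23 + a + x + 5 a x$)
$730 \left(z{\left(-10,g{\left(-5 \right)} \right)} + h{\left(17,-35 \right)}\right) = 730 \left(\frac{\left(-10\right)^{2}}{4} + \left(23 + 17 - 35 + 5 \cdot 17 \left(-35\right)\right)\right) = 730 \left(\frac{1}{4} \cdot 100 + \left(23 + 17 - 35 - 2975\right)\right) = 730 \left(25 - 2970\right) = 730 \left(-2945\right) = -2149850$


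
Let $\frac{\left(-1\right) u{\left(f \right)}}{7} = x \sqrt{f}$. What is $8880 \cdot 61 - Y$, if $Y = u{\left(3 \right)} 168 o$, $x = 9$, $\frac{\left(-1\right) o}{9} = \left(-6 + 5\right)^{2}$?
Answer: $541680 - 95256 \sqrt{3} \approx 3.7669 \cdot 10^{5}$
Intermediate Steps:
$o = -9$ ($o = - 9 \left(-6 + 5\right)^{2} = - 9 \left(-1\right)^{2} = \left(-9\right) 1 = -9$)
$u{\left(f \right)} = - 63 \sqrt{f}$ ($u{\left(f \right)} = - 7 \cdot 9 \sqrt{f} = - 63 \sqrt{f}$)
$Y = 95256 \sqrt{3}$ ($Y = - 63 \sqrt{3} \cdot 168 \left(-9\right) = - 10584 \sqrt{3} \left(-9\right) = 95256 \sqrt{3} \approx 1.6499 \cdot 10^{5}$)
$8880 \cdot 61 - Y = 8880 \cdot 61 - 95256 \sqrt{3} = 541680 - 95256 \sqrt{3}$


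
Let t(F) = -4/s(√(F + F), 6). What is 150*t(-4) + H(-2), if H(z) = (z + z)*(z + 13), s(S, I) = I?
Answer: -144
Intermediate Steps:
t(F) = -⅔ (t(F) = -4/6 = -4*⅙ = -⅔)
H(z) = 2*z*(13 + z) (H(z) = (2*z)*(13 + z) = 2*z*(13 + z))
150*t(-4) + H(-2) = 150*(-⅔) + 2*(-2)*(13 - 2) = -100 + 2*(-2)*11 = -100 - 44 = -144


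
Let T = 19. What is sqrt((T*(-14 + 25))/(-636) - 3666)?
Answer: I*sqrt(370753815)/318 ≈ 60.55*I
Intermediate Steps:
sqrt((T*(-14 + 25))/(-636) - 3666) = sqrt((19*(-14 + 25))/(-636) - 3666) = sqrt((19*11)*(-1/636) - 3666) = sqrt(209*(-1/636) - 3666) = sqrt(-209/636 - 3666) = sqrt(-2331785/636) = I*sqrt(370753815)/318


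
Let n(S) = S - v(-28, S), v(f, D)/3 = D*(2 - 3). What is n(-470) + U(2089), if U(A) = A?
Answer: 209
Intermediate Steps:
v(f, D) = -3*D (v(f, D) = 3*(D*(2 - 3)) = 3*(D*(-1)) = 3*(-D) = -3*D)
n(S) = 4*S (n(S) = S - (-3)*S = S + 3*S = 4*S)
n(-470) + U(2089) = 4*(-470) + 2089 = -1880 + 2089 = 209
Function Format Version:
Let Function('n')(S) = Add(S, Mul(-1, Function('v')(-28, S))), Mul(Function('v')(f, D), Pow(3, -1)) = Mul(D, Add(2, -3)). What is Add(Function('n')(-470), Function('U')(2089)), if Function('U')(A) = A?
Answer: 209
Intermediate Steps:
Function('v')(f, D) = Mul(-3, D) (Function('v')(f, D) = Mul(3, Mul(D, Add(2, -3))) = Mul(3, Mul(D, -1)) = Mul(3, Mul(-1, D)) = Mul(-3, D))
Function('n')(S) = Mul(4, S) (Function('n')(S) = Add(S, Mul(-1, Mul(-3, S))) = Add(S, Mul(3, S)) = Mul(4, S))
Add(Function('n')(-470), Function('U')(2089)) = Add(Mul(4, -470), 2089) = Add(-1880, 2089) = 209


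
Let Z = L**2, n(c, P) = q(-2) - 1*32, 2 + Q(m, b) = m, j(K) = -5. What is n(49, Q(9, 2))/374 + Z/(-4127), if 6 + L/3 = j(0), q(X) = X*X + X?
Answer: -265548/771749 ≈ -0.34409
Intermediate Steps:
Q(m, b) = -2 + m
q(X) = X + X**2 (q(X) = X**2 + X = X + X**2)
L = -33 (L = -18 + 3*(-5) = -18 - 15 = -33)
n(c, P) = -30 (n(c, P) = -2*(1 - 2) - 1*32 = -2*(-1) - 32 = 2 - 32 = -30)
Z = 1089 (Z = (-33)**2 = 1089)
n(49, Q(9, 2))/374 + Z/(-4127) = -30/374 + 1089/(-4127) = -30*1/374 + 1089*(-1/4127) = -15/187 - 1089/4127 = -265548/771749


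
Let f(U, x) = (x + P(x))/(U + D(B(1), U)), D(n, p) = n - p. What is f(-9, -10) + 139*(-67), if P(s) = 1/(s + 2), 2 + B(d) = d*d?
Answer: -74423/8 ≈ -9302.9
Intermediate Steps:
B(d) = -2 + d² (B(d) = -2 + d*d = -2 + d²)
P(s) = 1/(2 + s)
f(U, x) = -x - 1/(2 + x) (f(U, x) = (x + 1/(2 + x))/(U + ((-2 + 1²) - U)) = (x + 1/(2 + x))/(U + ((-2 + 1) - U)) = (x + 1/(2 + x))/(U + (-1 - U)) = (x + 1/(2 + x))/(-1) = (x + 1/(2 + x))*(-1) = -x - 1/(2 + x))
f(-9, -10) + 139*(-67) = (-1 - 1*(-10)*(2 - 10))/(2 - 10) + 139*(-67) = (-1 - 1*(-10)*(-8))/(-8) - 9313 = -(-1 - 80)/8 - 9313 = -⅛*(-81) - 9313 = 81/8 - 9313 = -74423/8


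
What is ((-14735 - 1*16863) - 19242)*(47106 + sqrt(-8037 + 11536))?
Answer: -2394869040 - 50840*sqrt(3499) ≈ -2.3979e+9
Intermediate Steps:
((-14735 - 1*16863) - 19242)*(47106 + sqrt(-8037 + 11536)) = ((-14735 - 16863) - 19242)*(47106 + sqrt(3499)) = (-31598 - 19242)*(47106 + sqrt(3499)) = -50840*(47106 + sqrt(3499)) = -2394869040 - 50840*sqrt(3499)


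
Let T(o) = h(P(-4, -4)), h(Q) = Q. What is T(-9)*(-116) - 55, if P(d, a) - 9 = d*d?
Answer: -2955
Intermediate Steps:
P(d, a) = 9 + d**2 (P(d, a) = 9 + d*d = 9 + d**2)
T(o) = 25 (T(o) = 9 + (-4)**2 = 9 + 16 = 25)
T(-9)*(-116) - 55 = 25*(-116) - 55 = -2900 - 55 = -2955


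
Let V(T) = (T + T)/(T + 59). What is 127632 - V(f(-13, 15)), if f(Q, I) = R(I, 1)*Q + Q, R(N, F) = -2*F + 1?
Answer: 127632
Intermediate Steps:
R(N, F) = 1 - 2*F
f(Q, I) = 0 (f(Q, I) = (1 - 2*1)*Q + Q = (1 - 2)*Q + Q = -Q + Q = 0)
V(T) = 2*T/(59 + T) (V(T) = (2*T)/(59 + T) = 2*T/(59 + T))
127632 - V(f(-13, 15)) = 127632 - 2*0/(59 + 0) = 127632 - 2*0/59 = 127632 - 1*0 = 127632 + 0 = 127632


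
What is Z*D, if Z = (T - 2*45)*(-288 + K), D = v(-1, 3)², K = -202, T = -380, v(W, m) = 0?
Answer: 0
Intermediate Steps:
D = 0 (D = 0² = 0)
Z = 230300 (Z = (-380 - 2*45)*(-288 - 202) = (-380 - 90)*(-490) = -470*(-490) = 230300)
Z*D = 230300*0 = 0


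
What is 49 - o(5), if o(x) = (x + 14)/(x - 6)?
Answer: 68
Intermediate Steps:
o(x) = (14 + x)/(-6 + x)
49 - o(5) = 49 - (14 + 5)/(-6 + 5) = 49 - 19/(-1) = 49 - (-1)*19 = 49 - 1*(-19) = 49 + 19 = 68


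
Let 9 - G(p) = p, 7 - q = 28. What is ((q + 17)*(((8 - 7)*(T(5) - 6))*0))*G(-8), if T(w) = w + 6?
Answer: 0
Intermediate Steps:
q = -21 (q = 7 - 1*28 = 7 - 28 = -21)
T(w) = 6 + w
G(p) = 9 - p
((q + 17)*(((8 - 7)*(T(5) - 6))*0))*G(-8) = ((-21 + 17)*(((8 - 7)*((6 + 5) - 6))*0))*(9 - 1*(-8)) = (-4*1*(11 - 6)*0)*(9 + 8) = -4*1*5*0*17 = -20*0*17 = -4*0*17 = 0*17 = 0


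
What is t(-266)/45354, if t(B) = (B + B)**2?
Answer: 141512/22677 ≈ 6.2403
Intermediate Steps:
t(B) = 4*B**2 (t(B) = (2*B)**2 = 4*B**2)
t(-266)/45354 = (4*(-266)**2)/45354 = (4*70756)*(1/45354) = 283024*(1/45354) = 141512/22677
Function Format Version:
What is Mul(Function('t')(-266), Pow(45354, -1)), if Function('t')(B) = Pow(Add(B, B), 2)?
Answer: Rational(141512, 22677) ≈ 6.2403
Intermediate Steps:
Function('t')(B) = Mul(4, Pow(B, 2)) (Function('t')(B) = Pow(Mul(2, B), 2) = Mul(4, Pow(B, 2)))
Mul(Function('t')(-266), Pow(45354, -1)) = Mul(Mul(4, Pow(-266, 2)), Pow(45354, -1)) = Mul(Mul(4, 70756), Rational(1, 45354)) = Mul(283024, Rational(1, 45354)) = Rational(141512, 22677)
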